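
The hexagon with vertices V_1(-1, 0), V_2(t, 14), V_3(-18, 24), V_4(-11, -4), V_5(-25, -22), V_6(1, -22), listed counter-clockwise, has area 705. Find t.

6

The doubled signed area Σ (x_i y_{i+1} − x_{i+1} y_i) is linear in t.
With t=0 it equals 1266; the coefficient of t is 24 (from the two edges through V_2).
So 24·t + 1266 = 2·705 = 1410 ⇒ t = 6.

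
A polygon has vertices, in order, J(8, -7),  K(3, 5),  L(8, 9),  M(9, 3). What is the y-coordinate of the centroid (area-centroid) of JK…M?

Apply the shoelace (surveyor's) formula. First the cross-terms c_i = x_i·y_{i+1} − x_{i+1}·y_i:
  61, -13, -57, -87  ⇒  2A = -96, A = -48.
Then Σ (y_i + y_{i+1})·c_i = -640, so ȳ = -640 / (6·(-48)) = 20/9.

20/9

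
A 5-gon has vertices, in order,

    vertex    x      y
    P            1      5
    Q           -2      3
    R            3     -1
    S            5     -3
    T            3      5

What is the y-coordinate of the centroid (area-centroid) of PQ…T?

Apply the shoelace (surveyor's) formula. First the cross-terms c_i = x_i·y_{i+1} − x_{i+1}·y_i:
  13, -7, -4, 34, 10  ⇒  2A = 46, A = 23.
Then Σ (y_i + y_{i+1})·c_i = 274, so ȳ = 274 / (6·23) = 137/69.

137/69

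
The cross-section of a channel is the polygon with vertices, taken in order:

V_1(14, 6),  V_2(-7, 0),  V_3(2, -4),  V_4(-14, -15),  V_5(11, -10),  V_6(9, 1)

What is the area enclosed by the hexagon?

Apply Gauss's area formula: 2A = Σ (x_i·y_{i+1} − x_{i+1}·y_i), indices taken mod 6.
V_1→V_2: (14)(0) − (-7)(6) = 42
V_2→V_3: (-7)(-4) − (2)(0) = 28
V_3→V_4: (2)(-15) − (-14)(-4) = -86
V_4→V_5: (-14)(-10) − (11)(-15) = 305
V_5→V_6: (11)(1) − (9)(-10) = 101
V_6→V_1: (9)(6) − (14)(1) = 40
Σ = 430
Area = |Σ|/2 = 215.

215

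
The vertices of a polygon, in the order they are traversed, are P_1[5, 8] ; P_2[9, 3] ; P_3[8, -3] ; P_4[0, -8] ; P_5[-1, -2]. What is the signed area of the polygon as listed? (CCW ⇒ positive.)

Apply the shoelace (surveyor's) formula: 2A = Σ (x_i·y_{i+1} − x_{i+1}·y_i), indices taken mod 5.
Σ = (-57) + (-51) + (-64) + (-8) + (2) = -178
Signed area = Σ/2 = -89 (negative ⇒ clockwise traversal).

-89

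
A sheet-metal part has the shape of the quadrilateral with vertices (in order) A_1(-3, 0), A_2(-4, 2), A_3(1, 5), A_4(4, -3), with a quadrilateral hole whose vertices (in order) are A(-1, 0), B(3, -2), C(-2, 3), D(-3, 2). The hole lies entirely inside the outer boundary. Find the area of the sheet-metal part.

Outer boundary:
Apply the shoelace formula: 2A = Σ (x_i·y_{i+1} − x_{i+1}·y_i), indices taken mod 4.
Cross-terms: -6, -22, -23, -9  ⇒  Σ = -60
Area = |Σ|/2 = 30.
Hole:
Apply the shoelace formula: 2A = Σ (x_i·y_{i+1} − x_{i+1}·y_i), indices taken mod 4.
Σ = (2) + (5) + (5) + (2) = 14
Area = |Σ|/2 = 7.
Net area = 30 − 7 = 23.

23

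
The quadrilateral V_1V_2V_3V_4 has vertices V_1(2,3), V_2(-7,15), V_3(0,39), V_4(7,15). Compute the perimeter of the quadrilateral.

78

|V_1V_2| = √((-9)² + (12)²) = √225 = 15
|V_2V_3| = √((7)² + (24)²) = √625 = 25
|V_3V_4| = √((7)² + (-24)²) = √625 = 25
|V_4V_1| = √((-5)² + (-12)²) = √169 = 13
Perimeter = 15 + 25 + 25 + 13 = 78.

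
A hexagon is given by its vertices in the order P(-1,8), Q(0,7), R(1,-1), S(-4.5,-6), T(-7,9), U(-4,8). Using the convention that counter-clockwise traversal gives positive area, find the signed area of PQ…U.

Apply the shoelace (surveyor's) formula: 2A = Σ (x_i·y_{i+1} − x_{i+1}·y_i), indices taken mod 6.
P→Q: (-1)(7) − (0)(8) = -7
Q→R: (0)(-1) − (1)(7) = -7
R→S: (1)(-6) − (-4.5)(-1) = -10.5
S→T: (-4.5)(9) − (-7)(-6) = -82.5
T→U: (-7)(8) − (-4)(9) = -20
U→P: (-4)(8) − (-1)(8) = -24
Σ = -151
Signed area = Σ/2 = -75.5 (negative ⇒ clockwise traversal).

-75.5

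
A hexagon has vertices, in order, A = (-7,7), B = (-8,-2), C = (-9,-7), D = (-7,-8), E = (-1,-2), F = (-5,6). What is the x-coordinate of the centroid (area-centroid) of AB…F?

-5.46875

Apply the shoelace (surveyor's) formula. First the cross-terms c_i = x_i·y_{i+1} − x_{i+1}·y_i:
  70, 38, 23, 6, -16, 7  ⇒  2A = 128, A = 64.
Then Σ (x_i + x_{i+1})·c_i = -2100, so x̄ = -2100 / (6·64) = -5.46875.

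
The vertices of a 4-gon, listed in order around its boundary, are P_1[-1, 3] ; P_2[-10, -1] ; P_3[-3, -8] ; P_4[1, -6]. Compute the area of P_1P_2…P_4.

Apply the surveyor's formula: 2A = Σ (x_i·y_{i+1} − x_{i+1}·y_i), indices taken mod 4.
Σ = (31) + (77) + (26) + (-3) = 131
Area = |Σ|/2 = 65.5.

65.5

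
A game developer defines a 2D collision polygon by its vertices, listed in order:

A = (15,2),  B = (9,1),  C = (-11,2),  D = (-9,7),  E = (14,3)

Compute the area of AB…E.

Apply the shoelace formula: 2A = Σ (x_i·y_{i+1} − x_{i+1}·y_i), indices taken mod 5.
Cross-terms: -3, 29, -59, -125, -17  ⇒  Σ = -175
Area = |Σ|/2 = 87.5.

87.5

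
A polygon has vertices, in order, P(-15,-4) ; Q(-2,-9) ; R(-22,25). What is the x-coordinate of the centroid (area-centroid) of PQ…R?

Apply the shoelace formula. First the cross-terms c_i = x_i·y_{i+1} − x_{i+1}·y_i:
  127, -248, 463  ⇒  2A = 342, A = 171.
Then Σ (x_i + x_{i+1})·c_i = -13338, so x̄ = -13338 / (6·171) = -13.

-13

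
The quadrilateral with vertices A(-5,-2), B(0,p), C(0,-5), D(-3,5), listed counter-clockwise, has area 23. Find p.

-6

Write out the shoelace sum; only the two edges meeting at B involve p:
2·Area = [((-5)·p − 0·(-2)) + (0·(-5) − 0·p)] + 16
       = -5·p + 16 = 46
⇒ p = -6.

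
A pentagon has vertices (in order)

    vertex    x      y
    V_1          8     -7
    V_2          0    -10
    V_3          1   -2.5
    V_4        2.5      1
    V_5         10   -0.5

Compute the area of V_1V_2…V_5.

Apply Gauss's area formula: 2A = Σ (x_i·y_{i+1} − x_{i+1}·y_i), indices taken mod 5.
V_1→V_2: (8)(-10) − (0)(-7) = -80
V_2→V_3: (0)(-2.5) − (1)(-10) = 10
V_3→V_4: (1)(1) − (2.5)(-2.5) = 7.25
V_4→V_5: (2.5)(-0.5) − (10)(1) = -11.25
V_5→V_1: (10)(-7) − (8)(-0.5) = -66
Σ = -140
Area = |Σ|/2 = 70.

70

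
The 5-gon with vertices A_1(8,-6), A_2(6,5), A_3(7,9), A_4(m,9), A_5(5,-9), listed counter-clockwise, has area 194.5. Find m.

-13

The doubled signed area Σ (x_i y_{i+1} − x_{i+1} y_i) is linear in m.
With m=0 it equals 155; the coefficient of m is -18 (from the two edges through A_4).
So -18·m + 155 = 2·194.5 = 389 ⇒ m = -13.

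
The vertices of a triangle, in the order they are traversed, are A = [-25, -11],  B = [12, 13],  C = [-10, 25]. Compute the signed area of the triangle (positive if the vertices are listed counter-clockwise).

Apply the shoelace (surveyor's) formula: 2A = Σ (x_i·y_{i+1} − x_{i+1}·y_i), indices taken mod 3.
Cross-terms: -193, 430, 735  ⇒  Σ = 972
Signed area = Σ/2 = 486 (positive ⇒ counter-clockwise traversal).

486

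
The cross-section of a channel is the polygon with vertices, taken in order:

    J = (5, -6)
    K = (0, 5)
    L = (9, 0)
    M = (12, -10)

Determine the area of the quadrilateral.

66

Apply the surveyor's formula: 2A = Σ (x_i·y_{i+1} − x_{i+1}·y_i), indices taken mod 4.
Cross-terms: 25, -45, -90, -22  ⇒  Σ = -132
Area = |Σ|/2 = 66.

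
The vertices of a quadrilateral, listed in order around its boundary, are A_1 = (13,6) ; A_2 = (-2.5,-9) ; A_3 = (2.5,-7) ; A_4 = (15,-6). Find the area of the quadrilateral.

Apply the shoelace formula: 2A = Σ (x_i·y_{i+1} − x_{i+1}·y_i), indices taken mod 4.
Cross-terms: -102, 40, 90, 168  ⇒  Σ = 196
Area = |Σ|/2 = 98.

98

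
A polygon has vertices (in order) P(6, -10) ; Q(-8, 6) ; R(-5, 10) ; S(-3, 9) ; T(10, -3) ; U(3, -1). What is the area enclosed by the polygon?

107.5

Apply the shoelace formula: 2A = Σ (x_i·y_{i+1} − x_{i+1}·y_i), indices taken mod 6.
Cross-terms: -44, -50, -15, -81, -1, -24  ⇒  Σ = -215
Area = |Σ|/2 = 107.5.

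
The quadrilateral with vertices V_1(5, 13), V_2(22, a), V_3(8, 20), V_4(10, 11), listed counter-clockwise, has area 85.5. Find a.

-18

The doubled signed area Σ (x_i y_{i+1} − x_{i+1} y_i) is linear in a.
With a=0 it equals 117; the coefficient of a is -3 (from the two edges through V_2).
So -3·a + 117 = 2·85.5 = 171 ⇒ a = -18.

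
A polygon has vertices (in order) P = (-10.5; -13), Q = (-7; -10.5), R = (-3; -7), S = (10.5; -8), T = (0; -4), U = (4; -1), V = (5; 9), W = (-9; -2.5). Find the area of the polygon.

Cross-terms: 19.25, 17.5, 97.5, -42, 16, 41, 68.5, 90.75  ⇒  Σ = 308.5
Area = |Σ|/2 = 154.25.

154.25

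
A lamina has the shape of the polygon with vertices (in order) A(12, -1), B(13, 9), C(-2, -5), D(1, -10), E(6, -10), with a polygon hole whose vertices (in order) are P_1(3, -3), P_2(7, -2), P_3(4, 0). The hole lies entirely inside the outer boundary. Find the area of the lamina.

Outer boundary:
Apply the shoelace formula: 2A = Σ (x_i·y_{i+1} − x_{i+1}·y_i), indices taken mod 5.
Σ = (121) + (-47) + (25) + (50) + (114) = 263
Area = |Σ|/2 = 131.5.
Hole:
P_1→P_2: (3)(-2) − (7)(-3) = 15
P_2→P_3: (7)(0) − (4)(-2) = 8
P_3→P_1: (4)(-3) − (3)(0) = -12
Σ = 11
Area = |Σ|/2 = 5.5.
Net area = 131.5 − 5.5 = 126.

126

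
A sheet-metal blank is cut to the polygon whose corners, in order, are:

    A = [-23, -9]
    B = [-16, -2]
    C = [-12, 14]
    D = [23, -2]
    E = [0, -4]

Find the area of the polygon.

414

Apply the surveyor's formula: 2A = Σ (x_i·y_{i+1} − x_{i+1}·y_i), indices taken mod 5.
Σ = (-98) + (-248) + (-298) + (-92) + (-92) = -828
Area = |Σ|/2 = 414.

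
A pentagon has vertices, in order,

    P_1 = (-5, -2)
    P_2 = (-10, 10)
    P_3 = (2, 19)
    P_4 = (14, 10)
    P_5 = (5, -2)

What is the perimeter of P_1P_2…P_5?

|P_1P_2| = √((-5)² + (12)²) = √169 = 13
|P_2P_3| = √((12)² + (9)²) = √225 = 15
|P_3P_4| = √((12)² + (-9)²) = √225 = 15
|P_4P_5| = √((-9)² + (-12)²) = √225 = 15
|P_5P_1| = √((-10)² + (0)²) = √100 = 10
Perimeter = 13 + 15 + 15 + 15 + 10 = 68.

68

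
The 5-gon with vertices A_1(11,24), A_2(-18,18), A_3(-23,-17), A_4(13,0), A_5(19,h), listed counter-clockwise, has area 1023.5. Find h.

10

The doubled signed area Σ (x_i y_{i+1} − x_{i+1} y_i) is linear in h.
With h=0 it equals 2027; the coefficient of h is 2 (from the two edges through A_5).
So 2·h + 2027 = 2·1023.5 = 2047 ⇒ h = 10.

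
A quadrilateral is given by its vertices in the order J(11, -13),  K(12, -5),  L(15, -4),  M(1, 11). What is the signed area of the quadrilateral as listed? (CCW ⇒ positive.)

Apply the shoelace formula: 2A = Σ (x_i·y_{i+1} − x_{i+1}·y_i), indices taken mod 4.
J→K: (11)(-5) − (12)(-13) = 101
K→L: (12)(-4) − (15)(-5) = 27
L→M: (15)(11) − (1)(-4) = 169
M→J: (1)(-13) − (11)(11) = -134
Σ = 163
Signed area = Σ/2 = 81.5 (positive ⇒ counter-clockwise traversal).

81.5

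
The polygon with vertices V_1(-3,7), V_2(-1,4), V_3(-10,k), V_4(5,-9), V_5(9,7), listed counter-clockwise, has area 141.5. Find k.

The doubled signed area Σ (x_i y_{i+1} − x_{i+1} y_i) is linear in k.
With k=0 it equals 325; the coefficient of k is -6 (from the two edges through V_3).
So -6·k + 325 = 2·141.5 = 283 ⇒ k = 7.

7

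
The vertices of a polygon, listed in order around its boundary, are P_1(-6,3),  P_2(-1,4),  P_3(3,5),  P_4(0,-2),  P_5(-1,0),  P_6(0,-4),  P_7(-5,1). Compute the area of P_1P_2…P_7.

35.5

Σ = (-21) + (-17) + (-6) + (-2) + (4) + (-20) + (-9) = -71
Area = |Σ|/2 = 35.5.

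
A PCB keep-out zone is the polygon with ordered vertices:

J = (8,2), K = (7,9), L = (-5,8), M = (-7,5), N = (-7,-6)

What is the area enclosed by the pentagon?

150.5

Σ = (58) + (101) + (31) + (77) + (34) = 301
Area = |Σ|/2 = 150.5.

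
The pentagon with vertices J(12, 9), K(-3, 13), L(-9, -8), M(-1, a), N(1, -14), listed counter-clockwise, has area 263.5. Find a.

-2

The doubled signed area Σ (x_i y_{i+1} − x_{i+1} y_i) is linear in a.
With a=0 it equals 507; the coefficient of a is -10 (from the two edges through M).
So -10·a + 507 = 2·263.5 = 527 ⇒ a = -2.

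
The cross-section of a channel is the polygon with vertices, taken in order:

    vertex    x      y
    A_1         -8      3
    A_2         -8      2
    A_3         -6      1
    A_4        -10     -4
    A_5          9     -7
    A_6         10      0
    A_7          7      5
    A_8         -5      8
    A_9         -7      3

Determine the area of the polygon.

Apply the surveyor's formula: 2A = Σ (x_i·y_{i+1} − x_{i+1}·y_i), indices taken mod 9.
Cross-terms: 8, 4, 34, 106, 70, 50, 81, 41, 3  ⇒  Σ = 397
Area = |Σ|/2 = 198.5.

198.5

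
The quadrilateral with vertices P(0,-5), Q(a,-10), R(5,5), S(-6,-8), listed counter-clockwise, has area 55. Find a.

Write out the shoelace sum; only the two edges meeting at Q involve a:
2·Area = [(0·(-10) − a·(-5)) + (a·5 − 5·(-10))] + 20
       = 10·a + 70 = 110
⇒ a = 4.

4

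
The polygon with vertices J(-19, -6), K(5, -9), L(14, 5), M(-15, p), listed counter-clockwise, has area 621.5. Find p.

22

The doubled signed area Σ (x_i y_{i+1} − x_{i+1} y_i) is linear in p.
With p=0 it equals 517; the coefficient of p is 33 (from the two edges through M).
So 33·p + 517 = 2·621.5 = 1243 ⇒ p = 22.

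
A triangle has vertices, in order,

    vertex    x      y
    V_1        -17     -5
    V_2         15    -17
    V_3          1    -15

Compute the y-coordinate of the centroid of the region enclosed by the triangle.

Apply the surveyor's formula. First the cross-terms c_i = x_i·y_{i+1} − x_{i+1}·y_i:
  364, -208, -260  ⇒  2A = -104, A = -52.
Then Σ (y_i + y_{i+1})·c_i = 3848, so ȳ = 3848 / (6·(-52)) = -37/3.

-37/3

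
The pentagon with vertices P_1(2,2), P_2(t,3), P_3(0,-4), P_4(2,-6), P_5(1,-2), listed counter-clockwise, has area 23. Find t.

Write out the shoelace sum; only the two edges meeting at P_2 involve t:
2·Area = [(2·3 − t·2) + (t·(-4) − 0·3)] + 16
       = -6·t + 22 = 46
⇒ t = -4.

-4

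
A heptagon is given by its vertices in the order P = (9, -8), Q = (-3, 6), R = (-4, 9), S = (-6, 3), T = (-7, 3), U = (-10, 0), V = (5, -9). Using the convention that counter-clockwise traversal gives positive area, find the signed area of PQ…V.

116.5

Σ = (30) + (-3) + (42) + (3) + (30) + (90) + (41) = 233
Signed area = Σ/2 = 116.5 (positive ⇒ counter-clockwise traversal).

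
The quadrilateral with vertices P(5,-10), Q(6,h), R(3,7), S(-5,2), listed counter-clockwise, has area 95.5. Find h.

4

The doubled signed area Σ (x_i y_{i+1} − x_{i+1} y_i) is linear in h.
With h=0 it equals 183; the coefficient of h is 2 (from the two edges through Q).
So 2·h + 183 = 2·95.5 = 191 ⇒ h = 4.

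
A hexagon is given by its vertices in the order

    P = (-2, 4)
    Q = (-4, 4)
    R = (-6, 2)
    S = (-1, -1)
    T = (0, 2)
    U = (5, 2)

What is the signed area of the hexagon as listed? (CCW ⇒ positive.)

22

Apply the shoelace (surveyor's) formula: 2A = Σ (x_i·y_{i+1} − x_{i+1}·y_i), indices taken mod 6.
Σ = (8) + (16) + (8) + (-2) + (-10) + (24) = 44
Signed area = Σ/2 = 22 (positive ⇒ counter-clockwise traversal).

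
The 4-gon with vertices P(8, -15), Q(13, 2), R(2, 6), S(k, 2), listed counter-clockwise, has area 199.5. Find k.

Write out the shoelace sum; only the two edges meeting at S involve k:
2·Area = [(2·2 − k·6) + (k·(-15) − 8·2)] + 285
       = -21·k + 273 = 399
⇒ k = -6.

-6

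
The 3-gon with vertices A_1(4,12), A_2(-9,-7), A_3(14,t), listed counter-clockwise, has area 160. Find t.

2

Write out the shoelace sum; only the two edges meeting at A_3 involve t:
2·Area = [((-9)·t − 14·(-7)) + (14·12 − 4·t)] + 80
       = -13·t + 346 = 320
⇒ t = 2.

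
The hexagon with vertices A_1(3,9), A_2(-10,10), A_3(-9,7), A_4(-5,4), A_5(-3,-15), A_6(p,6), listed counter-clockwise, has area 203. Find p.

9

The doubled signed area Σ (x_i y_{i+1} − x_{i+1} y_i) is linear in p.
With p=0 it equals 190; the coefficient of p is 24 (from the two edges through A_6).
So 24·p + 190 = 2·203 = 406 ⇒ p = 9.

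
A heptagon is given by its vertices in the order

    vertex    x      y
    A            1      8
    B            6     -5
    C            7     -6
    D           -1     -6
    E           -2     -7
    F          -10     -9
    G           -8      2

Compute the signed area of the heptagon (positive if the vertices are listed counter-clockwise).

-158.5

Apply the shoelace formula: 2A = Σ (x_i·y_{i+1} − x_{i+1}·y_i), indices taken mod 7.
Σ = (-53) + (-1) + (-48) + (-5) + (-52) + (-92) + (-66) = -317
Signed area = Σ/2 = -158.5 (negative ⇒ clockwise traversal).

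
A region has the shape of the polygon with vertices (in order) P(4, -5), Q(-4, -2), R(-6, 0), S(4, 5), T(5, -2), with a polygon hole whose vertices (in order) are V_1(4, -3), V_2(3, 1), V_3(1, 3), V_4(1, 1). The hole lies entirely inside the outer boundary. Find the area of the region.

54

Outer boundary:
Apply the shoelace (surveyor's) formula: 2A = Σ (x_i·y_{i+1} − x_{i+1}·y_i), indices taken mod 5.
Σ = (-28) + (-12) + (-30) + (-33) + (-17) = -120
Area = |Σ|/2 = 60.
Hole:
Cross-terms: 13, 8, -2, -7  ⇒  Σ = 12
Area = |Σ|/2 = 6.
Net area = 60 − 6 = 54.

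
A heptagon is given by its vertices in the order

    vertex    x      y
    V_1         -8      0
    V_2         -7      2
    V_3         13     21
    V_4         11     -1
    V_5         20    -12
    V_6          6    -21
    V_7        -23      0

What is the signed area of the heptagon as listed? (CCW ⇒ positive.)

-688

Apply the surveyor's formula: 2A = Σ (x_i·y_{i+1} − x_{i+1}·y_i), indices taken mod 7.
V_1→V_2: (-8)(2) − (-7)(0) = -16
V_2→V_3: (-7)(21) − (13)(2) = -173
V_3→V_4: (13)(-1) − (11)(21) = -244
V_4→V_5: (11)(-12) − (20)(-1) = -112
V_5→V_6: (20)(-21) − (6)(-12) = -348
V_6→V_7: (6)(0) − (-23)(-21) = -483
V_7→V_1: (-23)(0) − (-8)(0) = 0
Σ = -1376
Signed area = Σ/2 = -688 (negative ⇒ clockwise traversal).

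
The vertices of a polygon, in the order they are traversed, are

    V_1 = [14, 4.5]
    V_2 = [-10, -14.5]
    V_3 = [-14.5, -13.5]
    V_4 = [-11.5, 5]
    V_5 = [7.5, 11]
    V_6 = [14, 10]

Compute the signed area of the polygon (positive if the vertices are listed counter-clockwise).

Apply the surveyor's formula: 2A = Σ (x_i·y_{i+1} − x_{i+1}·y_i), indices taken mod 6.
Σ = (-158) + (-75.25) + (-227.75) + (-164) + (-79) + (-77) = -781
Signed area = Σ/2 = -390.5 (negative ⇒ clockwise traversal).

-390.5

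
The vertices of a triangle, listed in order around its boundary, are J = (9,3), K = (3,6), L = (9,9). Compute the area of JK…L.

Apply Gauss's area formula: 2A = Σ (x_i·y_{i+1} − x_{i+1}·y_i), indices taken mod 3.
J→K: (9)(6) − (3)(3) = 45
K→L: (3)(9) − (9)(6) = -27
L→J: (9)(3) − (9)(9) = -54
Σ = -36
Area = |Σ|/2 = 18.

18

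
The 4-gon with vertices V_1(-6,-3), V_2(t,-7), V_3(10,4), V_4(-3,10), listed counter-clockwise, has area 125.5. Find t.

-6

Write out the shoelace sum; only the two edges meeting at V_2 involve t:
2·Area = [((-6)·(-7) − t·(-3)) + (t·4 − 10·(-7))] + 181
       = 7·t + 293 = 251
⇒ t = -6.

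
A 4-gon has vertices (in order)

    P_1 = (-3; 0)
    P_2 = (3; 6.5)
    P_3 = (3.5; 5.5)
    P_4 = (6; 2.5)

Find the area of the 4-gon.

Apply the shoelace formula: 2A = Σ (x_i·y_{i+1} − x_{i+1}·y_i), indices taken mod 4.
Σ = (-19.5) + (-6.25) + (-24.25) + (7.5) = -42.5
Area = |Σ|/2 = 21.25.

21.25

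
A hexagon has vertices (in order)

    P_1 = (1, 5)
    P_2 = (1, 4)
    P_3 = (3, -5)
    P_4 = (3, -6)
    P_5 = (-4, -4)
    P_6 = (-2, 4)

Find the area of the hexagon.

47.5

P_1→P_2: (1)(4) − (1)(5) = -1
P_2→P_3: (1)(-5) − (3)(4) = -17
P_3→P_4: (3)(-6) − (3)(-5) = -3
P_4→P_5: (3)(-4) − (-4)(-6) = -36
P_5→P_6: (-4)(4) − (-2)(-4) = -24
P_6→P_1: (-2)(5) − (1)(4) = -14
Σ = -95
Area = |Σ|/2 = 47.5.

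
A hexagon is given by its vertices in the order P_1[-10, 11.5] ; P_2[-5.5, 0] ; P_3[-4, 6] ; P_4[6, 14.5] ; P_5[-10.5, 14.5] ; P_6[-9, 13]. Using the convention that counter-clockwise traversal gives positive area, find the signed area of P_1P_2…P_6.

Apply Gauss's area formula: 2A = Σ (x_i·y_{i+1} − x_{i+1}·y_i), indices taken mod 6.
P_1→P_2: (-10)(0) − (-5.5)(11.5) = 63.25
P_2→P_3: (-5.5)(6) − (-4)(0) = -33
P_3→P_4: (-4)(14.5) − (6)(6) = -94
P_4→P_5: (6)(14.5) − (-10.5)(14.5) = 239.25
P_5→P_6: (-10.5)(13) − (-9)(14.5) = -6
P_6→P_1: (-9)(11.5) − (-10)(13) = 26.5
Σ = 196
Signed area = Σ/2 = 98 (positive ⇒ counter-clockwise traversal).

98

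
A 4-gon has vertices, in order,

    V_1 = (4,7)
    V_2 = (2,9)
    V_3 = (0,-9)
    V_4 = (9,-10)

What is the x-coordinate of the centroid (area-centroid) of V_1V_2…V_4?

Apply the surveyor's formula. First the cross-terms c_i = x_i·y_{i+1} − x_{i+1}·y_i:
  22, -18, 81, 103  ⇒  2A = 188, A = 94.
Then Σ (x_i + x_{i+1})·c_i = 2164, so x̄ = 2164 / (6·94) = 541/141.

541/141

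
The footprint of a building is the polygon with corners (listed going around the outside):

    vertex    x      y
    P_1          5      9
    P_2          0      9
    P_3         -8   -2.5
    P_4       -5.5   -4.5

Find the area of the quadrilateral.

Apply Gauss's area formula: 2A = Σ (x_i·y_{i+1} − x_{i+1}·y_i), indices taken mod 4.
Σ = (45) + (72) + (22.25) + (-27) = 112.25
Area = |Σ|/2 = 56.125.

56.125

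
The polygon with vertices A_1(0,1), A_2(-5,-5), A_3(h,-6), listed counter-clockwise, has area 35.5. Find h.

Write out the shoelace sum; only the two edges meeting at A_3 involve h:
2·Area = [((-5)·(-6) − h·(-5)) + (h·1 − 0·(-6))] + 5
       = 6·h + 35 = 71
⇒ h = 6.

6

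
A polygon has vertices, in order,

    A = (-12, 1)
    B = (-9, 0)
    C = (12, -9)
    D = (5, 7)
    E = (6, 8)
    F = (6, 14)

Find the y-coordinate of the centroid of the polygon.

114/61

Apply the shoelace formula. First the cross-terms c_i = x_i·y_{i+1} − x_{i+1}·y_i:
  9, 81, 129, -2, 36, 174  ⇒  2A = 427, A = 213.5.
Then Σ (y_i + y_{i+1})·c_i = 2394, so ȳ = 2394 / (6·213.5) = 114/61.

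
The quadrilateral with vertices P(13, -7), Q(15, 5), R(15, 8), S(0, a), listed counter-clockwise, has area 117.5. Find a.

10

Write out the shoelace sum; only the two edges meeting at S involve a:
2·Area = [(15·a − 0·8) + (0·(-7) − 13·a)] + 215
       = 2·a + 215 = 235
⇒ a = 10.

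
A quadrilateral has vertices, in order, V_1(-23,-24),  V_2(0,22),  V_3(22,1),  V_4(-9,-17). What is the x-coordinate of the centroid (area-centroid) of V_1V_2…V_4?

-41/102

Apply the shoelace (surveyor's) formula. First the cross-terms c_i = x_i·y_{i+1} − x_{i+1}·y_i:
  -506, -484, -365, -175  ⇒  2A = -1530, A = -765.
Then Σ (x_i + x_{i+1})·c_i = 1845, so x̄ = 1845 / (6·(-765)) = -41/102.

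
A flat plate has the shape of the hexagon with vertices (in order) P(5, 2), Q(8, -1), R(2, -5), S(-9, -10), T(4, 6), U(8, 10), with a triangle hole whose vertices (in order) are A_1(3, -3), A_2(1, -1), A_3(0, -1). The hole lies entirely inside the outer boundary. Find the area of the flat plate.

89

Outer boundary:
Apply the surveyor's formula: 2A = Σ (x_i·y_{i+1} − x_{i+1}·y_i), indices taken mod 6.
P→Q: (5)(-1) − (8)(2) = -21
Q→R: (8)(-5) − (2)(-1) = -38
R→S: (2)(-10) − (-9)(-5) = -65
S→T: (-9)(6) − (4)(-10) = -14
T→U: (4)(10) − (8)(6) = -8
U→P: (8)(2) − (5)(10) = -34
Σ = -180
Area = |Σ|/2 = 90.
Hole:
Apply the shoelace (surveyor's) formula: 2A = Σ (x_i·y_{i+1} − x_{i+1}·y_i), indices taken mod 3.
Cross-terms: 0, -1, 3  ⇒  Σ = 2
Area = |Σ|/2 = 1.
Net area = 90 − 1 = 89.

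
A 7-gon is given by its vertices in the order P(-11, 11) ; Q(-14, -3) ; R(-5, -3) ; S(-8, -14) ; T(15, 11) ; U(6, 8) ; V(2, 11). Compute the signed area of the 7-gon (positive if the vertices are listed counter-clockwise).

Apply the surveyor's formula: 2A = Σ (x_i·y_{i+1} − x_{i+1}·y_i), indices taken mod 7.
Σ = (187) + (27) + (46) + (122) + (54) + (50) + (143) = 629
Signed area = Σ/2 = 314.5 (positive ⇒ counter-clockwise traversal).

314.5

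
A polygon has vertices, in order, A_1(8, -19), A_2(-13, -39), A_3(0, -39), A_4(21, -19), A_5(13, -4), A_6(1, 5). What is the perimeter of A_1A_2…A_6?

128

|A_1A_2| = √((-21)² + (-20)²) = √841 = 29
|A_2A_3| = √((13)² + (0)²) = √169 = 13
|A_3A_4| = √((21)² + (20)²) = √841 = 29
|A_4A_5| = √((-8)² + (15)²) = √289 = 17
|A_5A_6| = √((-12)² + (9)²) = √225 = 15
|A_6A_1| = √((7)² + (-24)²) = √625 = 25
Perimeter = 29 + 13 + 29 + 17 + 15 + 25 = 128.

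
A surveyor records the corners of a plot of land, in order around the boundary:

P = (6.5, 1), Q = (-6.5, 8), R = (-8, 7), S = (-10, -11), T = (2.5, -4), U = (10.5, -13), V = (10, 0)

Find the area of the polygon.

Apply Gauss's area formula: 2A = Σ (x_i·y_{i+1} − x_{i+1}·y_i), indices taken mod 7.
P→Q: (6.5)(8) − (-6.5)(1) = 58.5
Q→R: (-6.5)(7) − (-8)(8) = 18.5
R→S: (-8)(-11) − (-10)(7) = 158
S→T: (-10)(-4) − (2.5)(-11) = 67.5
T→U: (2.5)(-13) − (10.5)(-4) = 9.5
U→V: (10.5)(0) − (10)(-13) = 130
V→P: (10)(1) − (6.5)(0) = 10
Σ = 452
Area = |Σ|/2 = 226.

226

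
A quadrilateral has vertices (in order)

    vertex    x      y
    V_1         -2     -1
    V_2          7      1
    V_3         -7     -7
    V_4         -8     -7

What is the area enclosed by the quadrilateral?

25

V_1→V_2: (-2)(1) − (7)(-1) = 5
V_2→V_3: (7)(-7) − (-7)(1) = -42
V_3→V_4: (-7)(-7) − (-8)(-7) = -7
V_4→V_1: (-8)(-1) − (-2)(-7) = -6
Σ = -50
Area = |Σ|/2 = 25.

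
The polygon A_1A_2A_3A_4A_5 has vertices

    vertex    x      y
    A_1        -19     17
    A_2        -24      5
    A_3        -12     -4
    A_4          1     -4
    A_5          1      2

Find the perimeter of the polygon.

|A_1A_2| = √((-5)² + (-12)²) = √169 = 13
|A_2A_3| = √((12)² + (-9)²) = √225 = 15
|A_3A_4| = √((13)² + (0)²) = √169 = 13
|A_4A_5| = √((0)² + (6)²) = √36 = 6
|A_5A_1| = √((-20)² + (15)²) = √625 = 25
Perimeter = 13 + 15 + 13 + 6 + 25 = 72.

72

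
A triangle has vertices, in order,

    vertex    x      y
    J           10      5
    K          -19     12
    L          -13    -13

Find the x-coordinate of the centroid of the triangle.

Apply the shoelace (surveyor's) formula. First the cross-terms c_i = x_i·y_{i+1} − x_{i+1}·y_i:
  215, 403, 65  ⇒  2A = 683, A = 341.5.
Then Σ (x_i + x_{i+1})·c_i = -15026, so x̄ = -15026 / (6·341.5) = -22/3.

-22/3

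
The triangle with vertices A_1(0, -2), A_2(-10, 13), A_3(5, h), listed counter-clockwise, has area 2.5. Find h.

-10

Write out the shoelace sum; only the two edges meeting at A_3 involve h:
2·Area = [((-10)·h − 5·13) + (5·(-2) − 0·h)] + -20
       = -10·h + -95 = 5
⇒ h = -10.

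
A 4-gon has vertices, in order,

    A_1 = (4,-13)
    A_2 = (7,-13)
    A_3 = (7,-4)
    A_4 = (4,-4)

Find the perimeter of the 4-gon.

24

|A_1A_2| = √((3)² + (0)²) = √9 = 3
|A_2A_3| = √((0)² + (9)²) = √81 = 9
|A_3A_4| = √((-3)² + (0)²) = √9 = 3
|A_4A_1| = √((0)² + (-9)²) = √81 = 9
Perimeter = 3 + 9 + 3 + 9 = 24.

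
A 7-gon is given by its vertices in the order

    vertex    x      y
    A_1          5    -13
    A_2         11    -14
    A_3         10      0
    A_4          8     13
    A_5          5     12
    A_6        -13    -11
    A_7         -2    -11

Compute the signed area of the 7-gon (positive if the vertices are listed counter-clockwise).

338.5

Apply the shoelace formula: 2A = Σ (x_i·y_{i+1} − x_{i+1}·y_i), indices taken mod 7.
Cross-terms: 73, 140, 130, 31, 101, 121, 81  ⇒  Σ = 677
Signed area = Σ/2 = 338.5 (positive ⇒ counter-clockwise traversal).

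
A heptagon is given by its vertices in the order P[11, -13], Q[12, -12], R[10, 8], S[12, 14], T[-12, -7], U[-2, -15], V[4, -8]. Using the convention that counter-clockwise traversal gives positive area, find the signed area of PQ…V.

Apply the shoelace (surveyor's) formula: 2A = Σ (x_i·y_{i+1} − x_{i+1}·y_i), indices taken mod 7.
Cross-terms: 24, 216, 44, 84, 166, 76, 36  ⇒  Σ = 646
Signed area = Σ/2 = 323 (positive ⇒ counter-clockwise traversal).

323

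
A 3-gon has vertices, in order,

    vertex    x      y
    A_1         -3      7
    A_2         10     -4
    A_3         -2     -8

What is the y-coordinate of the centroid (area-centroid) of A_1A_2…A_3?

Apply the surveyor's formula. First the cross-terms c_i = x_i·y_{i+1} − x_{i+1}·y_i:
  -58, -88, -38  ⇒  2A = -184, A = -92.
Then Σ (y_i + y_{i+1})·c_i = 920, so ȳ = 920 / (6·(-92)) = -5/3.

-5/3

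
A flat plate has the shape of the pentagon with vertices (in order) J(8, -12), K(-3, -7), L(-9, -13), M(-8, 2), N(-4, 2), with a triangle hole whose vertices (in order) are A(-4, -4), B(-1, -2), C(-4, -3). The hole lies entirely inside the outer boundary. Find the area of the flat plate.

Outer boundary:
Apply the shoelace formula: 2A = Σ (x_i·y_{i+1} − x_{i+1}·y_i), indices taken mod 5.
J→K: (8)(-7) − (-3)(-12) = -92
K→L: (-3)(-13) − (-9)(-7) = -24
L→M: (-9)(2) − (-8)(-13) = -122
M→N: (-8)(2) − (-4)(2) = -8
N→J: (-4)(-12) − (8)(2) = 32
Σ = -214
Area = |Σ|/2 = 107.
Hole:
Σ = (4) + (-5) + (4) = 3
Area = |Σ|/2 = 1.5.
Net area = 107 − 1.5 = 105.5.

105.5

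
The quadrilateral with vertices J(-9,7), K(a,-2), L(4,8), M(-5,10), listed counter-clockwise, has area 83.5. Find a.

6

The doubled signed area Σ (x_i y_{i+1} − x_{i+1} y_i) is linear in a.
With a=0 it equals 161; the coefficient of a is 1 (from the two edges through K).
So 1·a + 161 = 2·83.5 = 167 ⇒ a = 6.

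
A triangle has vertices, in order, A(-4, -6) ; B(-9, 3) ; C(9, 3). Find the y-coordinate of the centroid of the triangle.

Apply the shoelace (surveyor's) formula. First the cross-terms c_i = x_i·y_{i+1} − x_{i+1}·y_i:
  -66, -54, -42  ⇒  2A = -162, A = -81.
Then Σ (y_i + y_{i+1})·c_i = 0, so ȳ = 0 / (6·(-81)) = 0.

0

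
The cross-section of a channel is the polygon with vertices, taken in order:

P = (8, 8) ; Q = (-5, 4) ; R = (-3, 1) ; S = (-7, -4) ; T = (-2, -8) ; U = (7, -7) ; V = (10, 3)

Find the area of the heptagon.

Cross-terms: 72, 7, 19, 48, 70, 91, 56  ⇒  Σ = 363
Area = |Σ|/2 = 181.5.

181.5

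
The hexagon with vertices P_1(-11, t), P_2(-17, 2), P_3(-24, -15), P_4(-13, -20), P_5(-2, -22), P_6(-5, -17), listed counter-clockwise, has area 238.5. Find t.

The doubled signed area Σ (x_i y_{i+1} − x_{i+1} y_i) is linear in t.
With t=0 it equals 549; the coefficient of t is 12 (from the two edges through P_1).
So 12·t + 549 = 2·238.5 = 477 ⇒ t = -6.

-6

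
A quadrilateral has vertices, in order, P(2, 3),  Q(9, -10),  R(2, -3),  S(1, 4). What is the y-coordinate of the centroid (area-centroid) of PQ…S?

-2.75

Apply Gauss's area formula. First the cross-terms c_i = x_i·y_{i+1} − x_{i+1}·y_i:
  -47, -7, 11, -5  ⇒  2A = -48, A = -24.
Then Σ (y_i + y_{i+1})·c_i = 396, so ȳ = 396 / (6·(-24)) = -2.75.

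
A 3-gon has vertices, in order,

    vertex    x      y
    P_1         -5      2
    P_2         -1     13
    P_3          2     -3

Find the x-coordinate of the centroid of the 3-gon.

-4/3

Apply the surveyor's formula. First the cross-terms c_i = x_i·y_{i+1} − x_{i+1}·y_i:
  -63, -23, -11  ⇒  2A = -97, A = -48.5.
Then Σ (x_i + x_{i+1})·c_i = 388, so x̄ = 388 / (6·(-48.5)) = -4/3.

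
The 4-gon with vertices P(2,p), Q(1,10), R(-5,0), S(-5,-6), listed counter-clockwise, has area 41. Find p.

5

Write out the shoelace sum; only the two edges meeting at P involve p:
2·Area = [((-5)·p − 2·(-6)) + (2·10 − 1·p)] + 80
       = -6·p + 112 = 82
⇒ p = 5.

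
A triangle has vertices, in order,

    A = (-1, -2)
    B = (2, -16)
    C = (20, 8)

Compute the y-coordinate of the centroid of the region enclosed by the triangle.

Apply the shoelace formula. First the cross-terms c_i = x_i·y_{i+1} − x_{i+1}·y_i:
  20, 336, -32  ⇒  2A = 324, A = 162.
Then Σ (y_i + y_{i+1})·c_i = -3240, so ȳ = -3240 / (6·162) = -10/3.

-10/3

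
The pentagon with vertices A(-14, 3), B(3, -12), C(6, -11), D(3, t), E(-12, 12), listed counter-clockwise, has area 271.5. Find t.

8

The doubled signed area Σ (x_i y_{i+1} − x_{i+1} y_i) is linear in t.
With t=0 it equals 399; the coefficient of t is 18 (from the two edges through D).
So 18·t + 399 = 2·271.5 = 543 ⇒ t = 8.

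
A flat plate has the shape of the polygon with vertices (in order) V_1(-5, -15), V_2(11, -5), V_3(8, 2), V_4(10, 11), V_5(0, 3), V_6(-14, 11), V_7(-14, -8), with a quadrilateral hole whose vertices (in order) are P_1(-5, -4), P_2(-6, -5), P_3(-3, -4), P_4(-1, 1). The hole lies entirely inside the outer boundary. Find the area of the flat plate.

408

Outer boundary:
Apply the surveyor's formula: 2A = Σ (x_i·y_{i+1} − x_{i+1}·y_i), indices taken mod 7.
Cross-terms: 190, 62, 68, 30, 42, 266, 170  ⇒  Σ = 828
Area = |Σ|/2 = 414.
Hole:
Apply the shoelace (surveyor's) formula: 2A = Σ (x_i·y_{i+1} − x_{i+1}·y_i), indices taken mod 4.
P_1→P_2: (-5)(-5) − (-6)(-4) = 1
P_2→P_3: (-6)(-4) − (-3)(-5) = 9
P_3→P_4: (-3)(1) − (-1)(-4) = -7
P_4→P_1: (-1)(-4) − (-5)(1) = 9
Σ = 12
Area = |Σ|/2 = 6.
Net area = 414 − 6 = 408.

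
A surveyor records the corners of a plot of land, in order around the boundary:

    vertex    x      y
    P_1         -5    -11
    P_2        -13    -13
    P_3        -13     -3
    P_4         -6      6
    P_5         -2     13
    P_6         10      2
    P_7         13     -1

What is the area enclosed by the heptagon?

344

Cross-terms: -78, -130, -96, -66, -134, -36, -148  ⇒  Σ = -688
Area = |Σ|/2 = 344.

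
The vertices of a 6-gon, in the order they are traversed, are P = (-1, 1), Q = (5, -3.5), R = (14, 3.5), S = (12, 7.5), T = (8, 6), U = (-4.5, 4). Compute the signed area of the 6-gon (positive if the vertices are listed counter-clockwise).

Apply the shoelace formula: 2A = Σ (x_i·y_{i+1} − x_{i+1}·y_i), indices taken mod 6.
Cross-terms: -1.5, 66.5, 63, 12, 59, -0.5  ⇒  Σ = 198.5
Signed area = Σ/2 = 99.25 (positive ⇒ counter-clockwise traversal).

99.25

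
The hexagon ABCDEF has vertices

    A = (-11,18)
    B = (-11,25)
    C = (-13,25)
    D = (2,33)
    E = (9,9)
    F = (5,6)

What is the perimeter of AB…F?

|AB| = √((0)² + (7)²) = √49 = 7
|BC| = √((-2)² + (0)²) = √4 = 2
|CD| = √((15)² + (8)²) = √289 = 17
|DE| = √((7)² + (-24)²) = √625 = 25
|EF| = √((-4)² + (-3)²) = √25 = 5
|FA| = √((-16)² + (12)²) = √400 = 20
Perimeter = 7 + 2 + 17 + 25 + 5 + 20 = 76.

76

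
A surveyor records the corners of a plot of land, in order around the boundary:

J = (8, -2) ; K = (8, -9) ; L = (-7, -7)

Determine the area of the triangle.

Apply the shoelace (surveyor's) formula: 2A = Σ (x_i·y_{i+1} − x_{i+1}·y_i), indices taken mod 3.
Cross-terms: -56, -119, 70  ⇒  Σ = -105
Area = |Σ|/2 = 52.5.

52.5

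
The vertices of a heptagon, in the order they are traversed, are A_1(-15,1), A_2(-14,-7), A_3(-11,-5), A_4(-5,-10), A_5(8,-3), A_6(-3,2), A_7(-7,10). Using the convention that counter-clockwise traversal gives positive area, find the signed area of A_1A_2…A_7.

Apply Gauss's area formula: 2A = Σ (x_i·y_{i+1} − x_{i+1}·y_i), indices taken mod 7.
Cross-terms: 119, -7, 85, 95, 7, -16, 143  ⇒  Σ = 426
Signed area = Σ/2 = 213 (positive ⇒ counter-clockwise traversal).

213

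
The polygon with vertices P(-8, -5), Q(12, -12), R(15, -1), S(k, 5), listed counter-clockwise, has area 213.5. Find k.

The doubled signed area Σ (x_i y_{i+1} − x_{i+1} y_i) is linear in k.
With k=0 it equals 439; the coefficient of k is -4 (from the two edges through S).
So -4·k + 439 = 2·213.5 = 427 ⇒ k = 3.

3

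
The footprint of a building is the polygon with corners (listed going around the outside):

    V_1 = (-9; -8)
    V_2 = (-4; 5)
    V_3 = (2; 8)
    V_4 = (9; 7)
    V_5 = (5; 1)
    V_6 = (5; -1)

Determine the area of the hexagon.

Apply the surveyor's formula: 2A = Σ (x_i·y_{i+1} − x_{i+1}·y_i), indices taken mod 6.
V_1→V_2: (-9)(5) − (-4)(-8) = -77
V_2→V_3: (-4)(8) − (2)(5) = -42
V_3→V_4: (2)(7) − (9)(8) = -58
V_4→V_5: (9)(1) − (5)(7) = -26
V_5→V_6: (5)(-1) − (5)(1) = -10
V_6→V_1: (5)(-8) − (-9)(-1) = -49
Σ = -262
Area = |Σ|/2 = 131.

131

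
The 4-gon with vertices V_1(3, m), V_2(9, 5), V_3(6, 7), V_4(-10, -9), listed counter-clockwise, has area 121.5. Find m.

Write out the shoelace sum; only the two edges meeting at V_1 involve m:
2·Area = [((-10)·m − 3·(-9)) + (3·5 − 9·m)] + 49
       = -19·m + 91 = 243
⇒ m = -8.

-8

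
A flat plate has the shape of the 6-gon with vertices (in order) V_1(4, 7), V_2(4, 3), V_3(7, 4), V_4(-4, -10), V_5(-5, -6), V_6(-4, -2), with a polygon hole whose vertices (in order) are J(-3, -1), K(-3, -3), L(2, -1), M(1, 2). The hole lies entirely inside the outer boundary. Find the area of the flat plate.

55

Outer boundary:
Σ = (-16) + (-5) + (-54) + (-26) + (-14) + (-20) = -135
Area = |Σ|/2 = 67.5.
Hole:
Apply the surveyor's formula: 2A = Σ (x_i·y_{i+1} − x_{i+1}·y_i), indices taken mod 4.
J→K: (-3)(-3) − (-3)(-1) = 6
K→L: (-3)(-1) − (2)(-3) = 9
L→M: (2)(2) − (1)(-1) = 5
M→J: (1)(-1) − (-3)(2) = 5
Σ = 25
Area = |Σ|/2 = 12.5.
Net area = 67.5 − 12.5 = 55.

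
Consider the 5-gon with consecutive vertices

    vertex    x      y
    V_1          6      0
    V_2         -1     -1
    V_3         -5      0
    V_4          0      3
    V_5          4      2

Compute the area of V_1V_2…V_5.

25

Cross-terms: -6, -5, -15, -12, -12  ⇒  Σ = -50
Area = |Σ|/2 = 25.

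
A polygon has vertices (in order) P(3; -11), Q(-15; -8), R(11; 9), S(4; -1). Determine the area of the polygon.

162

Σ = (-189) + (-47) + (-47) + (-41) = -324
Area = |Σ|/2 = 162.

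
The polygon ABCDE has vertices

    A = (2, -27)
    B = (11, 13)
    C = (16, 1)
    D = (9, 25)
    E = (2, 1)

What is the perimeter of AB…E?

132

|AB| = √((9)² + (40)²) = √1681 = 41
|BC| = √((5)² + (-12)²) = √169 = 13
|CD| = √((-7)² + (24)²) = √625 = 25
|DE| = √((-7)² + (-24)²) = √625 = 25
|EA| = √((0)² + (-28)²) = √784 = 28
Perimeter = 41 + 13 + 25 + 25 + 28 = 132.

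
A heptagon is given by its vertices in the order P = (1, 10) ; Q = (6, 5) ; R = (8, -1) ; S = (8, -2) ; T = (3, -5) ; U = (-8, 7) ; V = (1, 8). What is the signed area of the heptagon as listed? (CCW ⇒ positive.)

-115.5

Apply the shoelace (surveyor's) formula: 2A = Σ (x_i·y_{i+1} − x_{i+1}·y_i), indices taken mod 7.
Σ = (-55) + (-46) + (-8) + (-34) + (-19) + (-71) + (2) = -231
Signed area = Σ/2 = -115.5 (negative ⇒ clockwise traversal).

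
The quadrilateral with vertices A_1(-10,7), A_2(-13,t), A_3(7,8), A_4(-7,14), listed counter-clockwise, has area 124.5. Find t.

The doubled signed area Σ (x_i y_{i+1} − x_{i+1} y_i) is linear in t.
With t=0 it equals 232; the coefficient of t is -17 (from the two edges through A_2).
So -17·t + 232 = 2·124.5 = 249 ⇒ t = -1.

-1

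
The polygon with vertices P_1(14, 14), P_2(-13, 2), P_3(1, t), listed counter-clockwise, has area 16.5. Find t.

Write out the shoelace sum; only the two edges meeting at P_3 involve t:
2·Area = [((-13)·t − 1·2) + (1·14 − 14·t)] + 210
       = -27·t + 222 = 33
⇒ t = 7.

7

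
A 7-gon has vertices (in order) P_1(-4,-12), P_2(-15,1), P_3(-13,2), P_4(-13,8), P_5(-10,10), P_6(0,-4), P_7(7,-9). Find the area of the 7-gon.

Apply the shoelace formula: 2A = Σ (x_i·y_{i+1} − x_{i+1}·y_i), indices taken mod 7.
Cross-terms: -184, -17, -78, -50, 40, 28, -120  ⇒  Σ = -381
Area = |Σ|/2 = 190.5.

190.5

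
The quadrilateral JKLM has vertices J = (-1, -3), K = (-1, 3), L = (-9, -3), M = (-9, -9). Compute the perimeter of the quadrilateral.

|JK| = √((0)² + (6)²) = √36 = 6
|KL| = √((-8)² + (-6)²) = √100 = 10
|LM| = √((0)² + (-6)²) = √36 = 6
|MJ| = √((8)² + (6)²) = √100 = 10
Perimeter = 6 + 10 + 6 + 10 = 32.

32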